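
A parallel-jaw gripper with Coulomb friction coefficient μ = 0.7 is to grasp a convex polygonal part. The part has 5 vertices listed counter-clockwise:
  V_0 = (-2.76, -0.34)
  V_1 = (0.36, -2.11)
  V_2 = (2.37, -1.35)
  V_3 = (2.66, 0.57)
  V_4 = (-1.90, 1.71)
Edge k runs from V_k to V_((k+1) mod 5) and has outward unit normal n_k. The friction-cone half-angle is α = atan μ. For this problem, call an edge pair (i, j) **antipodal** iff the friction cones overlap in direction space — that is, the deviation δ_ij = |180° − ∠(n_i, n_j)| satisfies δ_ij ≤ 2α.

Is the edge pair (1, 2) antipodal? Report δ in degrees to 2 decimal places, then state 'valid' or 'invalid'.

α = atan 0.7 = 34.99°;  2α = 69.98°
edge 1: e_1 = (+2.01, +0.76);  n_1 = (+0.3537, -0.9354)
edge 2: e_2 = (+0.29, +1.92);  n_2 = (+0.9888, -0.1493)
∠(n_1, n_2) = 60.70°
δ = |180° − 60.70°| = 119.30°
119.30° > 2α = 69.98°  →  invalid

δ = 119.30°, invalid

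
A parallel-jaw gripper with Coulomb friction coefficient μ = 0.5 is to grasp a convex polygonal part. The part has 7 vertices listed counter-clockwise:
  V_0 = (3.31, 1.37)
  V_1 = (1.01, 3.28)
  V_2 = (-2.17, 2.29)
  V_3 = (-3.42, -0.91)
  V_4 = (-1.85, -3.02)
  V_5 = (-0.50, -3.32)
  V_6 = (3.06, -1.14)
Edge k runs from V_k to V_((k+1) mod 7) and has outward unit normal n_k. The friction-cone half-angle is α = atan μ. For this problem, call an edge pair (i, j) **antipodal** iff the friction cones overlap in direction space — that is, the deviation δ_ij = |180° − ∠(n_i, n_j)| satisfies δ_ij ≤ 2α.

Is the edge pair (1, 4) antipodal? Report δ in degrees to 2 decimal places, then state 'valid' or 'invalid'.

α = atan 0.5 = 26.57°;  2α = 53.13°
edge 1: e_1 = (-3.18, -0.99);  n_1 = (-0.2972, +0.9548)
edge 4: e_4 = (+1.35, -0.30);  n_4 = (-0.2169, -0.9762)
∠(n_1, n_4) = 150.18°
δ = |180° − 150.18°| = 29.82°
29.82° ≤ 2α = 53.13°  →  valid

δ = 29.82°, valid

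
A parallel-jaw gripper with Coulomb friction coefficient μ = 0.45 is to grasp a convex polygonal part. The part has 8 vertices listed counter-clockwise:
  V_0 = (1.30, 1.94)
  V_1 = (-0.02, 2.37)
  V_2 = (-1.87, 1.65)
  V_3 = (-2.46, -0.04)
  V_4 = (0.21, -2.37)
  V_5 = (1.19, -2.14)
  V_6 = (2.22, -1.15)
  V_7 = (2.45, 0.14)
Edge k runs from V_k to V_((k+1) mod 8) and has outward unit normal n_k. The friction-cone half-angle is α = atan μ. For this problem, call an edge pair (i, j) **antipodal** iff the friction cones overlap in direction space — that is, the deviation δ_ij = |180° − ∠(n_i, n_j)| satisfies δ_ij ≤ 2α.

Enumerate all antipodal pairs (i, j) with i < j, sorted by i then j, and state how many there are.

α = atan 0.45 = 24.23°;  2α = 48.46°
n_0 = (+0.3097, +0.9508)
n_1 = (-0.3627, +0.9319)
n_2 = (-0.9441, +0.3296)
n_3 = (-0.6575, -0.7535)
n_4 = (+0.2285, -0.9735)
n_5 = (+0.6930, -0.7210)
n_6 = (+0.9845, -0.1755)
n_7 = (+0.8427, +0.5384)
  (0,1): δ = 140.69°  ·
  (0,2): δ = 91.20°  ·
  (0,3): δ = 23.07°  ✓
  (0,4): δ = 31.25°  ✓
  (0,5): δ = 61.91°  ·
  (0,6): δ = 97.93°  ·
  (0,7): δ = 140.62°  ·
  (1,2): δ = 130.51°  ·
  (1,3): δ = 62.38°  ·
  (1,4): δ = 8.06°  ✓
  (1,5): δ = 22.60°  ✓
  (1,6): δ = 58.63°  ·
  (1,7): δ = 101.31°  ·
  (2,3): δ = 111.87°  ·
  (2,4): δ = 57.55°  ·
  (2,5): δ = 26.89°  ✓
  (2,6): δ = 9.14°  ✓
  (2,7): δ = 51.82°  ·
  (3,4): δ = 125.68°  ·
  (3,5): δ = 95.02°  ·
  (3,6): δ = 59.00°  ·
  (3,7): δ = 16.32°  ✓
  (4,5): δ = 149.34°  ·
  (4,6): δ = 113.32°  ·
  (4,7): δ = 70.63°  ·
  (5,6): δ = 143.97°  ·
  (5,7): δ = 101.29°  ·
  (6,7): δ = 137.32°  ·
antipodal pairs: 7

count = 7; pairs: (0,3), (0,4), (1,4), (1,5), (2,5), (2,6), (3,7)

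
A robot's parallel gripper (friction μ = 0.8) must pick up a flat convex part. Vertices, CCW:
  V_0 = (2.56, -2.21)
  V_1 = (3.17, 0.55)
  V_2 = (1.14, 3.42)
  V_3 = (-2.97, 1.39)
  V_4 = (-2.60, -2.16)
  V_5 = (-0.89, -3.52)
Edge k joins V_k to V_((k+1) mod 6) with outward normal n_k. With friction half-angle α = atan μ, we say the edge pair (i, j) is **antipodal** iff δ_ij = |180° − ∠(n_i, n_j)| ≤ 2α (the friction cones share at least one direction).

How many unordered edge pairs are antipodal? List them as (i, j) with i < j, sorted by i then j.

α = atan 0.8 = 38.66°;  2α = 77.32°
n_0 = (+0.9764, -0.2158)
n_1 = (+0.8164, +0.5775)
n_2 = (-0.4428, +0.8966)
n_3 = (-0.9946, -0.1037)
n_4 = (-0.6225, -0.7827)
n_5 = (+0.3550, -0.9349)
  (0,1): δ = 132.26°  ·
  (0,2): δ = 51.25°  ✓
  (0,3): δ = 18.41°  ✓
  (0,4): δ = 63.97°  ✓
  (0,5): δ = 123.26°  ·
  (1,2): δ = 98.99°  ·
  (1,3): δ = 29.32°  ✓
  (1,4): δ = 16.23°  ✓
  (1,5): δ = 75.52°  ✓
  (2,3): δ = 110.34°  ·
  (2,4): δ = 64.78°  ✓
  (2,5): δ = 5.49°  ✓
  (3,4): δ = 134.45°  ·
  (3,5): δ = 75.16°  ✓
  (4,5): δ = 120.71°  ·
antipodal pairs: 9

count = 9; pairs: (0,2), (0,3), (0,4), (1,3), (1,4), (1,5), (2,4), (2,5), (3,5)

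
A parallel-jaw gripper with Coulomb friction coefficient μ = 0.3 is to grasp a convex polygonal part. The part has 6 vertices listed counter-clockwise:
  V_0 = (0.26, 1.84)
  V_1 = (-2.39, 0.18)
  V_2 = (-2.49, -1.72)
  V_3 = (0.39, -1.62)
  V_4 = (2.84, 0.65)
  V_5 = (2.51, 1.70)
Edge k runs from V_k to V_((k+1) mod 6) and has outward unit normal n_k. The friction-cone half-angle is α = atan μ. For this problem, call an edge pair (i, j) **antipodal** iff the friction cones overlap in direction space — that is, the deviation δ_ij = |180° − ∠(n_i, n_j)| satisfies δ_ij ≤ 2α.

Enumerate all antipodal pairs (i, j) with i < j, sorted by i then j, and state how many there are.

count = 4; pairs: (0,2), (0,3), (1,4), (2,5)

α = atan 0.3 = 16.70°;  2α = 33.40°
n_0 = (-0.5309, +0.8475)
n_1 = (-0.9986, +0.0526)
n_2 = (+0.0347, -0.9994)
n_3 = (+0.6796, -0.7335)
n_4 = (+0.9540, +0.2998)
n_5 = (+0.0621, +0.9981)
  (0,1): δ = 125.08°  ·
  (0,2): δ = 30.08°  ✓
  (0,3): δ = 10.75°  ✓
  (0,4): δ = 75.38°  ·
  (0,5): δ = 144.38°  ·
  (1,2): δ = 85.00°  ·
  (1,3): δ = 44.17°  ·
  (1,4): δ = 20.46°  ✓
  (1,5): δ = 89.45°  ·
  (2,3): δ = 139.17°  ·
  (2,4): δ = 74.54°  ·
  (2,5): δ = 5.55°  ✓
  (3,4): δ = 115.37°  ·
  (3,5): δ = 46.38°  ·
  (4,5): δ = 111.01°  ·
antipodal pairs: 4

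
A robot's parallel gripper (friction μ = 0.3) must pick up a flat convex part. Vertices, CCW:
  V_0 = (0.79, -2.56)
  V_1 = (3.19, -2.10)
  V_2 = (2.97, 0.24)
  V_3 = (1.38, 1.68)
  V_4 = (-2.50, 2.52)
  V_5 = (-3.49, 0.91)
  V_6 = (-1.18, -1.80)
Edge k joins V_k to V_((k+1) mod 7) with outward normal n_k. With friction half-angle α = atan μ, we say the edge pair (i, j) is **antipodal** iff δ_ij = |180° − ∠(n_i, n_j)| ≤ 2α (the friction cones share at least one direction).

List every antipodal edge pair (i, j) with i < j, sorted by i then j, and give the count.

α = atan 0.3 = 16.70°;  2α = 33.40°
n_0 = (+0.1882, -0.9821)
n_1 = (+0.9956, +0.0936)
n_2 = (+0.6713, +0.7412)
n_3 = (+0.2116, +0.9774)
n_4 = (-0.8518, +0.5238)
n_5 = (-0.7610, -0.6487)
n_6 = (-0.3599, -0.9330)
  (0,1): δ = 95.48°  ·
  (0,2): δ = 53.02°  ·
  (0,3): δ = 23.07°  ✓
  (0,4): δ = 47.56°  ·
  (0,5): δ = 119.59°  ·
  (0,6): δ = 148.05°  ·
  (1,2): δ = 137.54°  ·
  (1,3): δ = 107.59°  ·
  (1,4): δ = 36.96°  ·
  (1,5): δ = 35.07°  ·
  (1,6): δ = 63.53°  ·
  (2,3): δ = 150.05°  ·
  (2,4): δ = 79.42°  ·
  (2,5): δ = 7.39°  ✓
  (2,6): δ = 21.07°  ✓
  (3,4): δ = 109.37°  ·
  (3,5): δ = 37.34°  ·
  (3,6): δ = 8.88°  ✓
  (4,5): δ = 107.97°  ·
  (4,6): δ = 79.51°  ·
  (5,6): δ = 151.54°  ·
antipodal pairs: 4

count = 4; pairs: (0,3), (2,5), (2,6), (3,6)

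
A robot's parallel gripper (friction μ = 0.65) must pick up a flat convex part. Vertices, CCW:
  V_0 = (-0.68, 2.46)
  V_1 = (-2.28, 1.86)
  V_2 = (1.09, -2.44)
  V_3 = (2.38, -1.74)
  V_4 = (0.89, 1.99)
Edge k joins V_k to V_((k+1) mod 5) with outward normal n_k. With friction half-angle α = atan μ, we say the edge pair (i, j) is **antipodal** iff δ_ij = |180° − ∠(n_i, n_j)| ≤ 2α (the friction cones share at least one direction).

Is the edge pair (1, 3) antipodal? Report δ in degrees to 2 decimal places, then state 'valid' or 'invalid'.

δ = 16.31°, valid

α = atan 0.65 = 33.02°;  2α = 66.05°
edge 1: e_1 = (+3.37, -4.30);  n_1 = (-0.7871, -0.6169)
edge 3: e_3 = (-1.49, +3.73);  n_3 = (+0.9286, +0.3710)
∠(n_1, n_3) = 163.69°
δ = |180° − 163.69°| = 16.31°
16.31° ≤ 2α = 66.05°  →  valid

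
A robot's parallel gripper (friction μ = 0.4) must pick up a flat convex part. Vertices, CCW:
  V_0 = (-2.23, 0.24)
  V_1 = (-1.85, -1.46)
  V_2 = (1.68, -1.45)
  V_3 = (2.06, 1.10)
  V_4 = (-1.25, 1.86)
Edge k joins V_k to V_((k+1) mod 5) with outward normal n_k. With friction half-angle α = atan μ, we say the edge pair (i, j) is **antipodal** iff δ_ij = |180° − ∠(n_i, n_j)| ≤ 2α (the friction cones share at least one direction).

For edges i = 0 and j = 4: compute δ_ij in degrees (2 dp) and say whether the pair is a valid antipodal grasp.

δ = 136.23°, invalid

α = atan 0.4 = 21.80°;  2α = 43.60°
edge 0: e_0 = (+0.38, -1.70);  n_0 = (-0.9759, -0.2181)
edge 4: e_4 = (-0.98, -1.62);  n_4 = (-0.8556, +0.5176)
∠(n_0, n_4) = 43.77°
δ = |180° − 43.77°| = 136.23°
136.23° > 2α = 43.60°  →  invalid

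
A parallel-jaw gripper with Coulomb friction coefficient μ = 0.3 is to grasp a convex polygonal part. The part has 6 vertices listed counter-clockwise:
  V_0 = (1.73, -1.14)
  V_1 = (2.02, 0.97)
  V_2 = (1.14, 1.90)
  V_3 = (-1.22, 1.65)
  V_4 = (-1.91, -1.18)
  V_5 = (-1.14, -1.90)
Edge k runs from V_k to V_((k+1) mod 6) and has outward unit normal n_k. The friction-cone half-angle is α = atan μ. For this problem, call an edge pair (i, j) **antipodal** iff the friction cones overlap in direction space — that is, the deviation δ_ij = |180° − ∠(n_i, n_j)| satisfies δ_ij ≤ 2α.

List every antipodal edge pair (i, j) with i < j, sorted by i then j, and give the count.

α = atan 0.3 = 16.70°;  2α = 33.40°
n_0 = (+0.9907, -0.1362)
n_1 = (+0.7264, +0.6873)
n_2 = (-0.1053, +0.9944)
n_3 = (-0.9715, +0.2369)
n_4 = (-0.6830, -0.7304)
n_5 = (+0.2560, -0.9667)
  (0,1): δ = 128.76°  ·
  (0,2): δ = 76.13°  ·
  (0,3): δ = 5.88°  ✓
  (0,4): δ = 54.75°  ·
  (0,5): δ = 112.66°  ·
  (1,2): δ = 127.37°  ·
  (1,3): δ = 57.12°  ·
  (1,4): δ = 3.50°  ✓
  (1,5): δ = 61.41°  ·
  (2,3): δ = 109.75°  ·
  (2,4): δ = 49.12°  ·
  (2,5): δ = 8.79°  ✓
  (3,4): δ = 119.38°  ·
  (3,5): δ = 61.47°  ·
  (4,5): δ = 122.09°  ·
antipodal pairs: 3

count = 3; pairs: (0,3), (1,4), (2,5)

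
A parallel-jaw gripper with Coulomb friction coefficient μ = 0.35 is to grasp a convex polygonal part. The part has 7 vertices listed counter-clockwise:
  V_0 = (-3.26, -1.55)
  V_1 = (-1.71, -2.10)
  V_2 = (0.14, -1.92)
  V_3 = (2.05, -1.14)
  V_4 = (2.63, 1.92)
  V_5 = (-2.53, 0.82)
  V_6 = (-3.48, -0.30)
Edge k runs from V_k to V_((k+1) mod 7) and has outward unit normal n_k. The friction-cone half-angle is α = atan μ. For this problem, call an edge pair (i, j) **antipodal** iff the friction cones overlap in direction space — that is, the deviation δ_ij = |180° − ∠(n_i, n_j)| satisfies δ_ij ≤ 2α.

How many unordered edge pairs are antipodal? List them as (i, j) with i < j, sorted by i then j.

α = atan 0.35 = 19.29°;  2α = 38.58°
n_0 = (-0.3344, -0.9424)
n_1 = (+0.0968, -0.9953)
n_2 = (+0.3781, -0.9258)
n_3 = (+0.9825, -0.1862)
n_4 = (-0.2085, +0.9780)
n_5 = (-0.7626, +0.6469)
n_6 = (-0.9849, -0.1733)
  (0,1): δ = 154.91°  ·
  (0,2): δ = 138.25°  ·
  (0,3): δ = 81.20°  ·
  (0,4): δ = 31.57°  ✓
  (0,5): δ = 69.23°  ·
  (0,6): δ = 119.52°  ·
  (1,2): δ = 163.34°  ·
  (1,3): δ = 106.29°  ·
  (1,4): δ = 6.48°  ✓
  (1,5): δ = 44.14°  ·
  (1,6): δ = 94.42°  ·
  (2,3): δ = 122.95°  ·
  (2,4): δ = 10.18°  ✓
  (2,5): δ = 27.48°  ✓
  (2,6): δ = 77.77°  ·
  (3,4): δ = 67.23°  ·
  (3,5): δ = 29.57°  ✓
  (3,6): δ = 20.71°  ✓
  (4,5): δ = 142.34°  ·
  (4,6): δ = 92.05°  ·
  (5,6): δ = 129.71°  ·
antipodal pairs: 6

count = 6; pairs: (0,4), (1,4), (2,4), (2,5), (3,5), (3,6)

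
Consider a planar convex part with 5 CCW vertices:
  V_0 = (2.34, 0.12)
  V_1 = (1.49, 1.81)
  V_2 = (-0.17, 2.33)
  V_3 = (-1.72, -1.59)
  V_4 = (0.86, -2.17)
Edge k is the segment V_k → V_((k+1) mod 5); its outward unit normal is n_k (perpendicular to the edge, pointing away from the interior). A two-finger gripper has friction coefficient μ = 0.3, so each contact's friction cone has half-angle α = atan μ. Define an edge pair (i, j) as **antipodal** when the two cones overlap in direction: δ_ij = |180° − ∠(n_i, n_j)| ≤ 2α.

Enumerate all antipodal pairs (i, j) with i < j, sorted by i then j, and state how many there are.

count = 2; pairs: (1,3), (2,4)

α = atan 0.3 = 16.70°;  2α = 33.40°
n_0 = (+0.8934, +0.4493)
n_1 = (+0.2989, +0.9543)
n_2 = (-0.9299, +0.3677)
n_3 = (-0.2193, -0.9757)
n_4 = (+0.8399, -0.5428)
  (0,1): δ = 134.09°  ·
  (0,2): δ = 48.27°  ·
  (0,3): δ = 50.63°  ·
  (0,4): δ = 120.43°  ·
  (1,2): δ = 94.18°  ·
  (1,3): δ = 4.72°  ✓
  (1,4): δ = 74.52°  ·
  (2,3): δ = 81.10°  ·
  (2,4): δ = 11.30°  ✓
  (3,4): δ = 110.20°  ·
antipodal pairs: 2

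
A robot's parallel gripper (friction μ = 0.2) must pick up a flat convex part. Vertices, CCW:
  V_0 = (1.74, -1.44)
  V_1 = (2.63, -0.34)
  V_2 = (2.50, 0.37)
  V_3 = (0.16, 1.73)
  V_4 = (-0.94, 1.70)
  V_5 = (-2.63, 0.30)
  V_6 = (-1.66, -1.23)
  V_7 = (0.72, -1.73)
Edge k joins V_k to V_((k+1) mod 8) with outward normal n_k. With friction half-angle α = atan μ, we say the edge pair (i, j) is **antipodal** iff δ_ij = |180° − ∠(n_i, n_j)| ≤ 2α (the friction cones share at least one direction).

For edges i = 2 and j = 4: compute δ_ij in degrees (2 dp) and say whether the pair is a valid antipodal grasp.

δ = 110.20°, invalid

α = atan 0.2 = 11.31°;  2α = 22.62°
edge 2: e_2 = (-2.34, +1.36);  n_2 = (+0.5025, +0.8646)
edge 4: e_4 = (-1.69, -1.40);  n_4 = (-0.6379, +0.7701)
∠(n_2, n_4) = 69.80°
δ = |180° − 69.80°| = 110.20°
110.20° > 2α = 22.62°  →  invalid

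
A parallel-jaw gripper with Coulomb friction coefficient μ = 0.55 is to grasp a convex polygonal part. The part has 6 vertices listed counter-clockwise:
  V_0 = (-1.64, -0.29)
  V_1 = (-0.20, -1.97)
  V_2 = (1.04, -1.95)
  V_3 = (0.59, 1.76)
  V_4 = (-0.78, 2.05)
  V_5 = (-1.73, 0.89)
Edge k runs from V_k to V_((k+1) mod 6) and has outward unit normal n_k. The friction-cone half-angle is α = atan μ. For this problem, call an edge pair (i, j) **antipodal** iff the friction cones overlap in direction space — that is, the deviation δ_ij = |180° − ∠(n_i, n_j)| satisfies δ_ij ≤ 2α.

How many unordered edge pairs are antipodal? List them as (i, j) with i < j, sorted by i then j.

α = atan 0.55 = 28.81°;  2α = 57.62°
n_0 = (-0.7593, -0.6508)
n_1 = (+0.0161, -0.9999)
n_2 = (+0.9927, +0.1204)
n_3 = (+0.2071, +0.9783)
n_4 = (-0.7737, +0.6336)
n_5 = (-0.9971, -0.0761)
  (0,1): δ = 129.68°  ·
  (0,2): δ = 33.69°  ✓
  (0,3): δ = 37.45°  ✓
  (0,4): δ = 100.08°  ·
  (0,5): δ = 143.76°  ·
  (1,2): δ = 84.01°  ·
  (1,3): δ = 12.88°  ✓
  (1,4): δ = 49.76°  ✓
  (1,5): δ = 93.44°  ·
  (2,3): δ = 108.87°  ·
  (2,4): δ = 46.23°  ✓
  (2,5): δ = 2.55°  ✓
  (3,4): δ = 117.36°  ·
  (3,5): δ = 73.69°  ·
  (4,5): δ = 136.32°  ·
antipodal pairs: 6

count = 6; pairs: (0,2), (0,3), (1,3), (1,4), (2,4), (2,5)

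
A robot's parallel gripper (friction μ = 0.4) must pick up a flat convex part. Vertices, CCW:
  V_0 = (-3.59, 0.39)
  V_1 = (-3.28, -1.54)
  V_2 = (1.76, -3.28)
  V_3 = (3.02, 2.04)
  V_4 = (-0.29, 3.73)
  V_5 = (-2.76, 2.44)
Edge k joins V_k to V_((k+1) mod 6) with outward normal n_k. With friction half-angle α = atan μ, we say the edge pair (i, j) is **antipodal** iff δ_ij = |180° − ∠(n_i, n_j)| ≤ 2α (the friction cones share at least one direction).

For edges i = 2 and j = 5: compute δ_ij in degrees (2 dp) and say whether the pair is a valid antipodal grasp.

δ = 8.72°, valid

α = atan 0.4 = 21.80°;  2α = 43.60°
edge 2: e_2 = (+1.26, +5.32);  n_2 = (+0.9731, -0.2305)
edge 5: e_5 = (-0.83, -2.05);  n_5 = (-0.9269, +0.3753)
∠(n_2, n_5) = 171.28°
δ = |180° − 171.28°| = 8.72°
8.72° ≤ 2α = 43.60°  →  valid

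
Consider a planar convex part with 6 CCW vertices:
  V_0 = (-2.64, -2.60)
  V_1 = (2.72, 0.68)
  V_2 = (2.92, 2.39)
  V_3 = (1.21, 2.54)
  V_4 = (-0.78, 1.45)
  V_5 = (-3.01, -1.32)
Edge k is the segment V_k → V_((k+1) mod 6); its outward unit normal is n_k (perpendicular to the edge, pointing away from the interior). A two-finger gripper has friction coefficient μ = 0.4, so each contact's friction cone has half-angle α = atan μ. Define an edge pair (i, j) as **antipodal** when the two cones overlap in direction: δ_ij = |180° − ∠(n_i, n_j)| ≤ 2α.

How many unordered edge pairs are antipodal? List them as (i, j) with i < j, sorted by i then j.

α = atan 0.4 = 21.80°;  2α = 43.60°
n_0 = (+0.5220, -0.8530)
n_1 = (+0.9932, -0.1162)
n_2 = (+0.0874, +0.9962)
n_3 = (-0.4804, +0.8771)
n_4 = (-0.7789, +0.6271)
n_5 = (-0.9607, -0.2777)
  (0,1): δ = 128.14°  ·
  (0,2): δ = 36.48°  ✓
  (0,3): δ = 2.75°  ✓
  (0,4): δ = 19.70°  ✓
  (0,5): δ = 74.66°  ·
  (1,2): δ = 88.34°  ·
  (1,3): δ = 54.62°  ·
  (1,4): δ = 32.16°  ✓
  (1,5): δ = 22.79°  ✓
  (2,3): δ = 146.28°  ·
  (2,4): δ = 123.82°  ·
  (2,5): δ = 68.86°  ·
  (3,4): δ = 157.55°  ·
  (3,5): δ = 102.59°  ·
  (4,5): δ = 125.04°  ·
antipodal pairs: 5

count = 5; pairs: (0,2), (0,3), (0,4), (1,4), (1,5)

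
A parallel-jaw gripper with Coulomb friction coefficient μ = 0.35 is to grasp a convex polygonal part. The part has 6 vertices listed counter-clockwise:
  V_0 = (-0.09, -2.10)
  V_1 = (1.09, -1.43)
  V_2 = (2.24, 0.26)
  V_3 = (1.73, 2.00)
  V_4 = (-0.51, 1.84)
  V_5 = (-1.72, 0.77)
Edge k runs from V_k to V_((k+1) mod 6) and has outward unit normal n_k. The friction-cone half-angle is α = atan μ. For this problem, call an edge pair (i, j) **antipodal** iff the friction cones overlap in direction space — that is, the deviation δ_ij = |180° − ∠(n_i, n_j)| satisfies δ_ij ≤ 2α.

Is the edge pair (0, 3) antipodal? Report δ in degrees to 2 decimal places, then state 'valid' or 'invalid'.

δ = 25.50°, valid

α = atan 0.35 = 19.29°;  2α = 38.58°
edge 0: e_0 = (+1.18, +0.67);  n_0 = (+0.4938, -0.8696)
edge 3: e_3 = (-2.24, -0.16);  n_3 = (-0.0712, +0.9975)
∠(n_0, n_3) = 154.50°
δ = |180° − 154.50°| = 25.50°
25.50° ≤ 2α = 38.58°  →  valid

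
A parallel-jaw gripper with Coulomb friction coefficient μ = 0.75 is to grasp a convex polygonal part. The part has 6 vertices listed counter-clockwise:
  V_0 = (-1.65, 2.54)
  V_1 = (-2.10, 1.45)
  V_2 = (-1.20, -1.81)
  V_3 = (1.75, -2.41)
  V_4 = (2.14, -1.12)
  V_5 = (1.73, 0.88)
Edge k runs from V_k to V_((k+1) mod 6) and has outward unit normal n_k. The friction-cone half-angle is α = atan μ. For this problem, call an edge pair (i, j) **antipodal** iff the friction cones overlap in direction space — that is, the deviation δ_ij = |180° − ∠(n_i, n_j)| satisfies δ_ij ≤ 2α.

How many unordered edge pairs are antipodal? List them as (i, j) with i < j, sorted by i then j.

count = 7; pairs: (0,3), (0,4), (1,3), (1,4), (1,5), (2,4), (2,5)

α = atan 0.75 = 36.87°;  2α = 73.74°
n_0 = (-0.9243, +0.3816)
n_1 = (-0.9639, -0.2661)
n_2 = (-0.1993, -0.9799)
n_3 = (+0.9572, -0.2894)
n_4 = (+0.9796, +0.2008)
n_5 = (+0.4408, +0.8976)
  (0,1): δ = 142.13°  ·
  (0,2): δ = 79.06°  ·
  (0,3): δ = 5.61°  ✓
  (0,4): δ = 34.02°  ✓
  (0,5): δ = 86.28°  ·
  (1,2): δ = 116.93°  ·
  (1,3): δ = 32.25°  ✓
  (1,4): δ = 3.85°  ✓
  (1,5): δ = 48.41°  ✓
  (2,3): δ = 95.32°  ·
  (2,4): δ = 66.92°  ✓
  (2,5): δ = 14.66°  ✓
  (3,4): δ = 151.59°  ·
  (3,5): δ = 99.34°  ·
  (4,5): δ = 127.74°  ·
antipodal pairs: 7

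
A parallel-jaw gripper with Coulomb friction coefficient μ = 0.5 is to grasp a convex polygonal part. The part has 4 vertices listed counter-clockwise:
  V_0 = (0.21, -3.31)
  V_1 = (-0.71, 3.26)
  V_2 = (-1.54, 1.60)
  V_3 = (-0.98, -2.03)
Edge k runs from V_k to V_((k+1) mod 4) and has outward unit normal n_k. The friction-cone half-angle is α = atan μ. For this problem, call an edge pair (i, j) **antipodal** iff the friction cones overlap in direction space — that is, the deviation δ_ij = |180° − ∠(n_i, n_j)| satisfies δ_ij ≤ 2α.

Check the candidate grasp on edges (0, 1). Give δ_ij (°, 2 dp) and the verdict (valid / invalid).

δ = 34.54°, valid

α = atan 0.5 = 26.57°;  2α = 53.13°
edge 0: e_0 = (-0.92, +6.57);  n_0 = (+0.9903, +0.1387)
edge 1: e_1 = (-0.83, -1.66);  n_1 = (-0.8944, +0.4472)
∠(n_0, n_1) = 145.46°
δ = |180° − 145.46°| = 34.54°
34.54° ≤ 2α = 53.13°  →  valid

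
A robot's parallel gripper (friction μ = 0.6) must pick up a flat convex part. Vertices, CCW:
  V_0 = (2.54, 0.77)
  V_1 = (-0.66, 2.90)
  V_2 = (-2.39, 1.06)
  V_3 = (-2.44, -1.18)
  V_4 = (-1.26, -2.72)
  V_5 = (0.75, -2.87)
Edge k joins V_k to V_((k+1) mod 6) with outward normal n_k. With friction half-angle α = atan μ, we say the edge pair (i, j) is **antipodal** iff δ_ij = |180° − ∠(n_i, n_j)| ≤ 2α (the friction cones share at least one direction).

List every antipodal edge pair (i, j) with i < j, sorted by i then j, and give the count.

α = atan 0.6 = 30.96°;  2α = 61.93°
n_0 = (+0.5541, +0.8325)
n_1 = (-0.7285, +0.6850)
n_2 = (-0.9998, +0.0223)
n_3 = (-0.7938, -0.6082)
n_4 = (-0.0744, -0.9972)
n_5 = (+0.8974, -0.4413)
  (0,1): δ = 99.59°  ·
  (0,2): δ = 57.63°  ✓
  (0,3): δ = 18.89°  ✓
  (0,4): δ = 29.38°  ✓
  (0,5): δ = 97.46°  ·
  (1,2): δ = 138.04°  ·
  (1,3): δ = 99.30°  ·
  (1,4): δ = 51.03°  ✓
  (1,5): δ = 17.05°  ✓
  (2,3): δ = 141.26°  ·
  (2,4): δ = 92.99°  ·
  (2,5): δ = 24.91°  ✓
  (3,4): δ = 131.73°  ·
  (3,5): δ = 63.65°  ·
  (4,5): δ = 111.92°  ·
antipodal pairs: 6

count = 6; pairs: (0,2), (0,3), (0,4), (1,4), (1,5), (2,5)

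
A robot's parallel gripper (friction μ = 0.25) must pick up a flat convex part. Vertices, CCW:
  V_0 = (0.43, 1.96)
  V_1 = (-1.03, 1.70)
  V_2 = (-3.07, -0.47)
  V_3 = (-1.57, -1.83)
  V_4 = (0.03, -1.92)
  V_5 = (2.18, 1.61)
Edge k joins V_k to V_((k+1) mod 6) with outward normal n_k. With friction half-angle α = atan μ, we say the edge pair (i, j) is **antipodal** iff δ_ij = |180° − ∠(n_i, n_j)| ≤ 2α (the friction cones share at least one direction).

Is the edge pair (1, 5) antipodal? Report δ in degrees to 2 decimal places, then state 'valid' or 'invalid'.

δ = 121.92°, invalid

α = atan 0.25 = 14.04°;  2α = 28.07°
edge 1: e_1 = (-2.04, -2.17);  n_1 = (-0.7286, +0.6849)
edge 5: e_5 = (-1.75, +0.35);  n_5 = (+0.1961, +0.9806)
∠(n_1, n_5) = 58.08°
δ = |180° − 58.08°| = 121.92°
121.92° > 2α = 28.07°  →  invalid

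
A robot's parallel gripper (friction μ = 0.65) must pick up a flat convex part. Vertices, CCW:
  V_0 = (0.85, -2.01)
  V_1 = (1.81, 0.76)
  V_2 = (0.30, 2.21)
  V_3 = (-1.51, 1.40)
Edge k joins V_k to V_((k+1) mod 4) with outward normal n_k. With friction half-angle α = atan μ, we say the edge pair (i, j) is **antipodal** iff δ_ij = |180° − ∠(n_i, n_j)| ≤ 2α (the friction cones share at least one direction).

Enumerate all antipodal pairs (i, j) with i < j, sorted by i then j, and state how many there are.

α = atan 0.65 = 33.02°;  2α = 66.05°
n_0 = (+0.9449, -0.3275)
n_1 = (+0.6926, +0.7213)
n_2 = (-0.4085, +0.9128)
n_3 = (-0.8223, -0.5691)
  (0,1): δ = 114.72°  ·
  (0,2): δ = 46.78°  ✓
  (0,3): δ = 53.80°  ✓
  (1,2): δ = 112.05°  ·
  (1,3): δ = 11.47°  ✓
  (2,3): δ = 79.42°  ·
antipodal pairs: 3

count = 3; pairs: (0,2), (0,3), (1,3)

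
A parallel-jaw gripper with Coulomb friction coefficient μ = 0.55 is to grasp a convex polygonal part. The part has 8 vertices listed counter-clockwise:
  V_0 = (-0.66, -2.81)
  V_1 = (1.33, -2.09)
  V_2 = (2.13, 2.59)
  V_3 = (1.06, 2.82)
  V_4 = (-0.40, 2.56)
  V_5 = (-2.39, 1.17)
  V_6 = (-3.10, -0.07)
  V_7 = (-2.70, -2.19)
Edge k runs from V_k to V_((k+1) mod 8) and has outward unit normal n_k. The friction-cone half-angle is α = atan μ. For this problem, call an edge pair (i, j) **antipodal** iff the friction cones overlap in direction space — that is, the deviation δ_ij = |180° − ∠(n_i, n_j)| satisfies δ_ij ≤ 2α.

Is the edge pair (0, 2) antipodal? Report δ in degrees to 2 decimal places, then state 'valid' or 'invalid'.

δ = 32.02°, valid

α = atan 0.55 = 28.81°;  2α = 57.62°
edge 0: e_0 = (+1.99, +0.72);  n_0 = (+0.3402, -0.9403)
edge 2: e_2 = (-1.07, +0.23);  n_2 = (+0.2102, +0.9777)
∠(n_0, n_2) = 147.98°
δ = |180° − 147.98°| = 32.02°
32.02° ≤ 2α = 57.62°  →  valid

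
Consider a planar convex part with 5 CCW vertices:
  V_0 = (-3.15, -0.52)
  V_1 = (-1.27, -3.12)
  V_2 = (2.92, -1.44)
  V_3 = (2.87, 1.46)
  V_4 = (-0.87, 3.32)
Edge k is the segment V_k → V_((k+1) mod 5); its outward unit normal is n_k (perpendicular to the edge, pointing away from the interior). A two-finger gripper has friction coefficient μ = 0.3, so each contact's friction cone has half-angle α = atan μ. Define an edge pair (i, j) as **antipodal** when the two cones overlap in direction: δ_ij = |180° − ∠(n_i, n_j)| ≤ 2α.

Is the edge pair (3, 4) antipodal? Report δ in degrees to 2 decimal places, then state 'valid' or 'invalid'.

α = atan 0.3 = 16.70°;  2α = 33.40°
edge 3: e_3 = (-3.74, +1.86);  n_3 = (+0.4453, +0.8954)
edge 4: e_4 = (-2.28, -3.84);  n_4 = (-0.8599, +0.5105)
∠(n_3, n_4) = 85.74°
δ = |180° − 85.74°| = 94.26°
94.26° > 2α = 33.40°  →  invalid

δ = 94.26°, invalid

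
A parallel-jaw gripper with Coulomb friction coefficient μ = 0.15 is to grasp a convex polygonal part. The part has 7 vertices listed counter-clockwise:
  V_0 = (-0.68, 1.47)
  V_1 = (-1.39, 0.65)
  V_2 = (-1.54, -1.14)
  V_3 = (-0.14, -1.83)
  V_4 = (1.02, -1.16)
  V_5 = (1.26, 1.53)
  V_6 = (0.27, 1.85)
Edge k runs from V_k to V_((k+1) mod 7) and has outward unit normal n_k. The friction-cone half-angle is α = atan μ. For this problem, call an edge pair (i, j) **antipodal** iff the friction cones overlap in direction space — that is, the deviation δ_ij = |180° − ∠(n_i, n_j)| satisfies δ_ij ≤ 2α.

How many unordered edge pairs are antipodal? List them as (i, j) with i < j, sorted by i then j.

α = atan 0.15 = 8.53°;  2α = 17.06°
n_0 = (-0.7560, +0.6546)
n_1 = (-0.9965, +0.0835)
n_2 = (-0.4421, -0.8970)
n_3 = (+0.5002, -0.8659)
n_4 = (+0.9960, -0.0889)
n_5 = (+0.3076, +0.9515)
n_6 = (-0.3714, +0.9285)
  (0,1): δ = 143.90°  ·
  (0,2): δ = 75.35°  ·
  (0,3): δ = 19.10°  ·
  (0,4): δ = 35.79°  ·
  (0,5): δ = 112.98°  ·
  (0,6): δ = 152.69°  ·
  (1,2): δ = 111.45°  ·
  (1,3): δ = 55.20°  ·
  (1,4): δ = 0.31°  ✓
  (1,5): δ = 76.88°  ·
  (1,6): δ = 116.59°  ·
  (2,3): δ = 123.75°  ·
  (2,4): δ = 68.86°  ·
  (2,5): δ = 8.32°  ✓
  (2,6): δ = 48.04°  ·
  (3,4): δ = 125.11°  ·
  (3,5): δ = 47.92°  ·
  (3,6): δ = 8.21°  ✓
  (4,5): δ = 102.81°  ·
  (4,6): δ = 63.10°  ·
  (5,6): δ = 140.29°  ·
antipodal pairs: 3

count = 3; pairs: (1,4), (2,5), (3,6)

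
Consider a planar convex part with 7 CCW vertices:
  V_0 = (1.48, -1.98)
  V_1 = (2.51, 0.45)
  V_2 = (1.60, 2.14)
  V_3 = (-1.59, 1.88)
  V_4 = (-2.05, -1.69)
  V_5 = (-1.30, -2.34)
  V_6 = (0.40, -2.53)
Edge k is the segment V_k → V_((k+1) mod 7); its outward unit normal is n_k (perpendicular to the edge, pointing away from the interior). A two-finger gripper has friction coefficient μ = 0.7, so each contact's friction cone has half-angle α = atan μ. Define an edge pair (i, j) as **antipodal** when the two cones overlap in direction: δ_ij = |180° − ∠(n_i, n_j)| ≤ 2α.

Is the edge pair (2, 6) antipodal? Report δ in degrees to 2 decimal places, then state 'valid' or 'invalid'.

α = atan 0.7 = 34.99°;  2α = 69.98°
edge 2: e_2 = (-3.19, -0.26);  n_2 = (-0.0812, +0.9967)
edge 6: e_6 = (+1.08, +0.55);  n_6 = (+0.4538, -0.8911)
∠(n_2, n_6) = 157.67°
δ = |180° − 157.67°| = 22.33°
22.33° ≤ 2α = 69.98°  →  valid

δ = 22.33°, valid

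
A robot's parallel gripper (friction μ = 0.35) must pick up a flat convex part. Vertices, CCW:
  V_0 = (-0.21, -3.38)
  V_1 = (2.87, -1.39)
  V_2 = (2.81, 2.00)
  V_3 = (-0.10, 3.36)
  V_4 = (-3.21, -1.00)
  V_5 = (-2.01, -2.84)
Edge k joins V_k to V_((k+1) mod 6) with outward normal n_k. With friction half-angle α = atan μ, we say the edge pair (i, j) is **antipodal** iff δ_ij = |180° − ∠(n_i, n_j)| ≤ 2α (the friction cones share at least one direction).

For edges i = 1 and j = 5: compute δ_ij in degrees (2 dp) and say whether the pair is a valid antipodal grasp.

δ = 72.29°, invalid

α = atan 0.35 = 19.29°;  2α = 38.58°
edge 1: e_1 = (-0.06, +3.39);  n_1 = (+0.9998, +0.0177)
edge 5: e_5 = (+1.80, -0.54);  n_5 = (-0.2873, -0.9578)
∠(n_1, n_5) = 107.71°
δ = |180° − 107.71°| = 72.29°
72.29° > 2α = 38.58°  →  invalid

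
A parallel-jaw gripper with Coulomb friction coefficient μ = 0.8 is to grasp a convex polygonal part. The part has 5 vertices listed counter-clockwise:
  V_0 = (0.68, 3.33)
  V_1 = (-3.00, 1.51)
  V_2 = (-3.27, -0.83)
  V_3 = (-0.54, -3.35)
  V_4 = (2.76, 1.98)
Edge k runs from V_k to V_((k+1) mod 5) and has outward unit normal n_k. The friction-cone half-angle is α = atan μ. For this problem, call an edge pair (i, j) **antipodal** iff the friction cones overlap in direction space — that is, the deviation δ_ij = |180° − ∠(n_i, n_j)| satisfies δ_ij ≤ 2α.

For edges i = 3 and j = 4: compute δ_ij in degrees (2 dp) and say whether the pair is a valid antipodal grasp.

δ = 91.22°, invalid

α = atan 0.8 = 38.66°;  2α = 77.32°
edge 3: e_3 = (+3.30, +5.33);  n_3 = (+0.8502, -0.5264)
edge 4: e_4 = (-2.08, +1.35);  n_4 = (+0.5444, +0.8388)
∠(n_3, n_4) = 88.78°
δ = |180° − 88.78°| = 91.22°
91.22° > 2α = 77.32°  →  invalid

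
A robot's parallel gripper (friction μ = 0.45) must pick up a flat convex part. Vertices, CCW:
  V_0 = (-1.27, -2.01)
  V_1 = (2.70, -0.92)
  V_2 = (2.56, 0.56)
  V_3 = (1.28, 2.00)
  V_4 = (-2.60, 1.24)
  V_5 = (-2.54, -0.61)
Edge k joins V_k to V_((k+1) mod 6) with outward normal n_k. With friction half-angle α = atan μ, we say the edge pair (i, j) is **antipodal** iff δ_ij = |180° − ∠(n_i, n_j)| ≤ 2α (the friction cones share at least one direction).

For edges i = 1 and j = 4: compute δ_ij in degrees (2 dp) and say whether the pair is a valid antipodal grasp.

δ = 3.55°, valid

α = atan 0.45 = 24.23°;  2α = 48.46°
edge 1: e_1 = (-0.14, +1.48);  n_1 = (+0.9956, +0.0942)
edge 4: e_4 = (+0.06, -1.85);  n_4 = (-0.9995, -0.0324)
∠(n_1, n_4) = 176.45°
δ = |180° − 176.45°| = 3.55°
3.55° ≤ 2α = 48.46°  →  valid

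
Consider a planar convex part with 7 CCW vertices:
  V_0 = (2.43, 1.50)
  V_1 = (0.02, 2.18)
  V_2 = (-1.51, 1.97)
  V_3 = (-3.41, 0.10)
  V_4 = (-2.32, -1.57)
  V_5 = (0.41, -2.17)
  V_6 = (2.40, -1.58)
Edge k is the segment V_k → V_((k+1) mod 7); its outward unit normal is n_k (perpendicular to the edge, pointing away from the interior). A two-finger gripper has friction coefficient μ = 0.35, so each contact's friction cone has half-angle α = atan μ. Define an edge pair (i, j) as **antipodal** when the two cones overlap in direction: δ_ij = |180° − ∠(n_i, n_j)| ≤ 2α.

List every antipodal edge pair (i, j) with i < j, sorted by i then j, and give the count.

count = 6; pairs: (0,4), (0,5), (1,4), (1,5), (2,5), (3,6)

α = atan 0.35 = 19.29°;  2α = 38.58°
n_0 = (+0.2716, +0.9624)
n_1 = (-0.1360, +0.9907)
n_2 = (-0.7015, +0.7127)
n_3 = (-0.8374, -0.5466)
n_4 = (-0.2147, -0.9767)
n_5 = (+0.2843, -0.9587)
n_6 = (+1.0000, -0.0097)
  (0,1): δ = 156.43°  ·
  (0,2): δ = 119.70°  ·
  (0,3): δ = 41.11°  ·
  (0,4): δ = 3.36°  ✓
  (0,5): δ = 32.27°  ✓
  (0,6): δ = 105.20°  ·
  (1,2): δ = 143.27°  ·
  (1,3): δ = 64.68°  ·
  (1,4): δ = 20.21°  ✓
  (1,5): δ = 8.70°  ✓
  (1,6): δ = 81.63°  ·
  (2,3): δ = 101.41°  ·
  (2,4): δ = 56.94°  ·
  (2,5): δ = 28.03°  ✓
  (2,6): δ = 44.90°  ·
  (3,4): δ = 135.53°  ·
  (3,5): δ = 106.62°  ·
  (3,6): δ = 33.69°  ✓
  (4,5): δ = 151.09°  ·
  (4,6): δ = 78.16°  ·
  (5,6): δ = 107.07°  ·
antipodal pairs: 6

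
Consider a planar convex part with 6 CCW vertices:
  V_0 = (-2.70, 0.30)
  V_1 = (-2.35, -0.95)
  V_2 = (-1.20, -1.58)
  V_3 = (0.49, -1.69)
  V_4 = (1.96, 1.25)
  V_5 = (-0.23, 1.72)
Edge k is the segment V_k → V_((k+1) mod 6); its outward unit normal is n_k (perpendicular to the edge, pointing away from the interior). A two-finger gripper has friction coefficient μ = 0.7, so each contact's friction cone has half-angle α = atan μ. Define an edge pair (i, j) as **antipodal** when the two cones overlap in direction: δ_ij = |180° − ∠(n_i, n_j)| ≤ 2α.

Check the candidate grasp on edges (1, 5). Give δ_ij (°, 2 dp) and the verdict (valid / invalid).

α = atan 0.7 = 34.99°;  2α = 69.98°
edge 1: e_1 = (+1.15, -0.63);  n_1 = (-0.4805, -0.8770)
edge 5: e_5 = (-2.47, -1.42);  n_5 = (-0.4984, +0.8669)
∠(n_1, n_5) = 121.39°
δ = |180° − 121.39°| = 58.61°
58.61° ≤ 2α = 69.98°  →  valid

δ = 58.61°, valid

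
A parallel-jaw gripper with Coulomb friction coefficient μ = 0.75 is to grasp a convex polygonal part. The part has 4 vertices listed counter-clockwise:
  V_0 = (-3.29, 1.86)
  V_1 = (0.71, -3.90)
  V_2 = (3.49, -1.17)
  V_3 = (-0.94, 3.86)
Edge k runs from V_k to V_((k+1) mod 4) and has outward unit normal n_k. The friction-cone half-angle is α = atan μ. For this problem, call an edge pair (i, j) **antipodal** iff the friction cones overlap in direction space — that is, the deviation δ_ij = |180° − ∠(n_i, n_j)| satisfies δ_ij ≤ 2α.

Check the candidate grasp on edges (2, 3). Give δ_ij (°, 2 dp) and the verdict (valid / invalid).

δ = 90.97°, invalid

α = atan 0.75 = 36.87°;  2α = 73.74°
edge 2: e_2 = (-4.43, +5.03);  n_2 = (+0.7504, +0.6609)
edge 3: e_3 = (-2.35, -2.00);  n_3 = (-0.6481, +0.7615)
∠(n_2, n_3) = 89.03°
δ = |180° − 89.03°| = 90.97°
90.97° > 2α = 73.74°  →  invalid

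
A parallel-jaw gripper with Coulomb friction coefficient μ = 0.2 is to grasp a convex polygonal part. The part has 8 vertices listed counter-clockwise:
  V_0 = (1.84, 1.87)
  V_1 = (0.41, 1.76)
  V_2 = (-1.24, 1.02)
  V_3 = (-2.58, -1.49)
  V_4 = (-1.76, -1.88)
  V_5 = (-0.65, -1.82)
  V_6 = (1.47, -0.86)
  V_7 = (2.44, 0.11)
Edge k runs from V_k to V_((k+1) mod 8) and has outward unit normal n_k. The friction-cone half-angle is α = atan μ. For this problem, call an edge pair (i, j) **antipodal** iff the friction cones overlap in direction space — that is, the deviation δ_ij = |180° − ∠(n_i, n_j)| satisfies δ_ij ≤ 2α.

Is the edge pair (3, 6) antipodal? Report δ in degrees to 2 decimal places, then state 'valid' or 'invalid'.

δ = 109.56°, invalid

α = atan 0.2 = 11.31°;  2α = 22.62°
edge 3: e_3 = (+0.82, -0.39);  n_3 = (-0.4295, -0.9031)
edge 6: e_6 = (+0.97, +0.97);  n_6 = (+0.7071, -0.7071)
∠(n_3, n_6) = 70.44°
δ = |180° − 70.44°| = 109.56°
109.56° > 2α = 22.62°  →  invalid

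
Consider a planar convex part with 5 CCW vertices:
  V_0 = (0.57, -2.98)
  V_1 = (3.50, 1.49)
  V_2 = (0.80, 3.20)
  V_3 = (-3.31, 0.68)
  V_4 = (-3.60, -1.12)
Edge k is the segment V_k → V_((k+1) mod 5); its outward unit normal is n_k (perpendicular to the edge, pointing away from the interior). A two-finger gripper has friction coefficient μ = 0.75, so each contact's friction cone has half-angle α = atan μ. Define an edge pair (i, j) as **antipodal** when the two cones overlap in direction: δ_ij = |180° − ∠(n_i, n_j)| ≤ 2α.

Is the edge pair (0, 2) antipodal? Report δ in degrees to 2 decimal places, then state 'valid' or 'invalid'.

δ = 25.24°, valid

α = atan 0.75 = 36.87°;  2α = 73.74°
edge 0: e_0 = (+2.93, +4.47);  n_0 = (+0.8363, -0.5482)
edge 2: e_2 = (-4.11, -2.52);  n_2 = (-0.5227, +0.8525)
∠(n_0, n_2) = 154.76°
δ = |180° − 154.76°| = 25.24°
25.24° ≤ 2α = 73.74°  →  valid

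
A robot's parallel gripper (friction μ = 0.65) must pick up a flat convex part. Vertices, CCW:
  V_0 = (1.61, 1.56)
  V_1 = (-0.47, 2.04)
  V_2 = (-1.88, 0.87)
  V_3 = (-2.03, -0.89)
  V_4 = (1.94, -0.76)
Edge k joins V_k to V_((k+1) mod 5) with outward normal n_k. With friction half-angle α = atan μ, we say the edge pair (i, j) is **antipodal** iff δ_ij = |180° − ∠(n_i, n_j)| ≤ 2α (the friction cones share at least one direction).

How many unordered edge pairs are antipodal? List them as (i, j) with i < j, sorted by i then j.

α = atan 0.65 = 33.02°;  2α = 66.05°
n_0 = (+0.2249, +0.9744)
n_1 = (-0.6386, +0.7696)
n_2 = (-0.9964, +0.0849)
n_3 = (+0.0327, -0.9995)
n_4 = (+0.9900, +0.1408)
  (0,1): δ = 127.32°  ·
  (0,2): δ = 81.88°  ·
  (0,3): δ = 14.87°  ✓
  (0,4): δ = 111.09°  ·
  (1,2): δ = 134.56°  ·
  (1,3): δ = 37.81°  ✓
  (1,4): δ = 58.41°  ✓
  (2,3): δ = 83.25°  ·
  (2,4): δ = 12.97°  ✓
  (3,4): δ = 83.78°  ·
antipodal pairs: 4

count = 4; pairs: (0,3), (1,3), (1,4), (2,4)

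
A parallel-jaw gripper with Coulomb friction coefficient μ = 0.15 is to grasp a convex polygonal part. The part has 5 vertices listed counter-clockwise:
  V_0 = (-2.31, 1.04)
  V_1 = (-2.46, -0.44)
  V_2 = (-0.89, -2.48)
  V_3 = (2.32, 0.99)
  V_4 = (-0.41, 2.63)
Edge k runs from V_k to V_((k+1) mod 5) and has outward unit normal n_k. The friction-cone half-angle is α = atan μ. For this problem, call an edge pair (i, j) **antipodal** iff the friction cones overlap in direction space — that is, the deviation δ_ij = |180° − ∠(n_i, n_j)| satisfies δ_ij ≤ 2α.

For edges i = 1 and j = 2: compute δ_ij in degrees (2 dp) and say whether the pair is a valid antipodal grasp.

δ = 80.35°, invalid

α = atan 0.15 = 8.53°;  2α = 17.06°
edge 1: e_1 = (+1.57, -2.04);  n_1 = (-0.7925, -0.6099)
edge 2: e_2 = (+3.21, +3.47);  n_2 = (+0.7341, -0.6791)
∠(n_1, n_2) = 99.65°
δ = |180° − 99.65°| = 80.35°
80.35° > 2α = 17.06°  →  invalid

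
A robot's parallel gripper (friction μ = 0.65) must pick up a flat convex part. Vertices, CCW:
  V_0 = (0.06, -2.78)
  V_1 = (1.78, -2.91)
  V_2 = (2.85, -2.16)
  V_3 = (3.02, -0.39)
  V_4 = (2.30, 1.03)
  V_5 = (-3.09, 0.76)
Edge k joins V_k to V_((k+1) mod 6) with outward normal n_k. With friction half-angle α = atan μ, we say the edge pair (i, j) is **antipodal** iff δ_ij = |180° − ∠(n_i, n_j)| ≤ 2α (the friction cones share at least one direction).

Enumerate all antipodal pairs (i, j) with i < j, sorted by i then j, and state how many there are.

α = atan 0.65 = 33.02°;  2α = 66.05°
n_0 = (-0.0754, -0.9972)
n_1 = (+0.5740, -0.8189)
n_2 = (+0.9954, -0.0956)
n_3 = (+0.8919, +0.4522)
n_4 = (-0.0500, +0.9987)
n_5 = (-0.7471, -0.6648)
  (0,1): δ = 140.65°  ·
  (0,2): δ = 91.16°  ·
  (0,3): δ = 58.79°  ✓
  (0,4): δ = 7.19°  ✓
  (0,5): δ = 135.99°  ·
  (1,2): δ = 130.51°  ·
  (1,3): δ = 98.14°  ·
  (1,4): δ = 32.16°  ✓
  (1,5): δ = 96.64°  ·
  (2,3): δ = 147.63°  ·
  (2,4): δ = 81.65°  ·
  (2,5): δ = 47.15°  ✓
  (3,4): δ = 114.02°  ·
  (3,5): δ = 14.78°  ✓
  (4,5): δ = 51.20°  ✓
antipodal pairs: 6

count = 6; pairs: (0,3), (0,4), (1,4), (2,5), (3,5), (4,5)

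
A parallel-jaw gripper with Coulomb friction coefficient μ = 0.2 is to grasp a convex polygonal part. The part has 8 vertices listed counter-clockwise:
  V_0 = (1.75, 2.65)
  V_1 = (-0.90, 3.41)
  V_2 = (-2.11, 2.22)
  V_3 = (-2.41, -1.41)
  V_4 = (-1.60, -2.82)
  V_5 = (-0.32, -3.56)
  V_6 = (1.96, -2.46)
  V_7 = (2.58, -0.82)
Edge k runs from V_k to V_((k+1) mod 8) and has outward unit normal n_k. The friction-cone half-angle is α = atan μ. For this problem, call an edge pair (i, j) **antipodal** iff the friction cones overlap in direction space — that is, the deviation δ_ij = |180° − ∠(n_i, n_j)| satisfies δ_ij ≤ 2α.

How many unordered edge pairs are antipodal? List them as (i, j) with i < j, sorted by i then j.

α = atan 0.2 = 11.31°;  2α = 22.62°
n_0 = (+0.2757, +0.9612)
n_1 = (-0.7012, +0.7130)
n_2 = (-0.9966, +0.0824)
n_3 = (-0.8671, -0.4981)
n_4 = (-0.5005, -0.8657)
n_5 = (+0.4345, -0.9007)
n_6 = (+0.9354, -0.3536)
n_7 = (+0.9726, +0.2326)
  (0,1): δ = 119.47°  ·
  (0,2): δ = 78.72°  ·
  (0,3): δ = 44.12°  ·
  (0,4): δ = 14.03°  ✓
  (0,5): δ = 41.76°  ·
  (0,6): δ = 85.29°  ·
  (0,7): δ = 119.45°  ·
  (1,2): δ = 139.25°  ·
  (1,3): δ = 104.65°  ·
  (1,4): δ = 74.56°  ·
  (1,5): δ = 18.77°  ✓
  (1,6): δ = 24.77°  ·
  (1,7): δ = 58.93°  ·
  (2,3): δ = 145.40°  ·
  (2,4): δ = 115.31°  ·
  (2,5): δ = 59.52°  ·
  (2,6): δ = 15.98°  ✓
  (2,7): δ = 18.18°  ✓
  (3,4): δ = 149.91°  ·
  (3,5): δ = 94.12°  ·
  (3,6): δ = 50.59°  ·
  (3,7): δ = 16.42°  ✓
  (4,5): δ = 124.21°  ·
  (4,6): δ = 80.68°  ·
  (4,7): δ = 46.51°  ·
  (5,6): δ = 136.46°  ·
  (5,7): δ = 102.30°  ·
  (6,7): δ = 145.84°  ·
antipodal pairs: 5

count = 5; pairs: (0,4), (1,5), (2,6), (2,7), (3,7)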